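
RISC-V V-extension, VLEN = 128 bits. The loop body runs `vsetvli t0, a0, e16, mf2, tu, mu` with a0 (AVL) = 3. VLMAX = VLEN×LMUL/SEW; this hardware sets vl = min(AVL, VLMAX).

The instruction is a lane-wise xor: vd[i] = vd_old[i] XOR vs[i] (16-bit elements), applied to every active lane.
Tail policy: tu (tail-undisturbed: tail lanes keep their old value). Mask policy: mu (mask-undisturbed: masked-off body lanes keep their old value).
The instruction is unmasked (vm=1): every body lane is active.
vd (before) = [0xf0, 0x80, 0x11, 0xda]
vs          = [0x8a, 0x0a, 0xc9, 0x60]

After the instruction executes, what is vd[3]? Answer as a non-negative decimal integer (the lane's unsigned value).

vd[3] = 218

lanes per group: 128·1/2/16 = 4
vl = min(AVL, VLMAX) = min(3, 4) = 3
lane  0: xor(0xf0,0x8a) ⇒ 0x7a
lane  1: xor(0x80,0x0a) ⇒ 0x8a
lane  2: xor(0x11,0xc9) ⇒ 0xd8
lane  3: tail/keep ⇒ 0xda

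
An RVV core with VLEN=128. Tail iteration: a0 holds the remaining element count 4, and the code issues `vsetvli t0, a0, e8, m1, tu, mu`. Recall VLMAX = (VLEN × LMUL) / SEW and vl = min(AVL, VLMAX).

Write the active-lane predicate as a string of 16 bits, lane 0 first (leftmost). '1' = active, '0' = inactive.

VLMAX = (128 × 1) / 8 = 16 lanes
AVL=4 ≤ VLMAX=16, so vl = 4
bits (lane 0 leftmost): 1111000000000000

predicate = 1111000000000000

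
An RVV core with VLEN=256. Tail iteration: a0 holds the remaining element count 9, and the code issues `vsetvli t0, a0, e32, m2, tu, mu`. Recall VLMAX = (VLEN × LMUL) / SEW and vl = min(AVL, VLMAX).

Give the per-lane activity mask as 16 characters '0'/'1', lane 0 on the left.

predicate = 1111111110000000

VLMAX = (256 × 2) / 32 = 16 lanes
AVL=9 ≤ VLMAX=16, so vl = 9
bits (lane 0 leftmost): 1111111110000000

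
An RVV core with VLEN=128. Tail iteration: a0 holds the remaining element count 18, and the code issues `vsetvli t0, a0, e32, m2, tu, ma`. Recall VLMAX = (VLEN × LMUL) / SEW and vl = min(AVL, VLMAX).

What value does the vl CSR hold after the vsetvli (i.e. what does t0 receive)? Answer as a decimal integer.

lanes per group: 128·2/32 = 8
AVL=18 > VLMAX=8, so vl = 8

vl = 8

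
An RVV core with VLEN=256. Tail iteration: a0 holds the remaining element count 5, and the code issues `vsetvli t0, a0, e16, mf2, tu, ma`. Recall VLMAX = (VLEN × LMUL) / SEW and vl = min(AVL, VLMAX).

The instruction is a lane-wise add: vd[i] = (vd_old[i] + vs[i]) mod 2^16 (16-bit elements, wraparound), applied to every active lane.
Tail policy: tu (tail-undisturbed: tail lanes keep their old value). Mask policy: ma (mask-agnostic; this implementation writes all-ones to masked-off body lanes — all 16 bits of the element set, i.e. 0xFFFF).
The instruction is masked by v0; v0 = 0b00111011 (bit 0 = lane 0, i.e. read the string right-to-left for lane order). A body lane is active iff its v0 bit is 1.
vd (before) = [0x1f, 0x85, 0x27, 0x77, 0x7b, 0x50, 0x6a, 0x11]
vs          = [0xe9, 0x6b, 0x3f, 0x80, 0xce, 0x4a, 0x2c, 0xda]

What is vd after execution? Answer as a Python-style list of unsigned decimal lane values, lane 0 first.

vd = [264, 240, 65535, 247, 329, 80, 106, 17]

VLMAX = (256 × 1/2) / 16 = 8 lanes
vl = min(AVL, VLMAX) = min(5, 8) = 5
[0] add(0x1f,0xe9) = 0x108
[1] add(0x85,0x6b) = 0xf0
[2] mask-off/ones = 0xffff
[3] add(0x77,0x80) = 0xf7
[4] add(0x7b,0xce) = 0x149
[5] tail/keep = 0x50
[6] tail/keep = 0x6a
[7] tail/keep = 0x11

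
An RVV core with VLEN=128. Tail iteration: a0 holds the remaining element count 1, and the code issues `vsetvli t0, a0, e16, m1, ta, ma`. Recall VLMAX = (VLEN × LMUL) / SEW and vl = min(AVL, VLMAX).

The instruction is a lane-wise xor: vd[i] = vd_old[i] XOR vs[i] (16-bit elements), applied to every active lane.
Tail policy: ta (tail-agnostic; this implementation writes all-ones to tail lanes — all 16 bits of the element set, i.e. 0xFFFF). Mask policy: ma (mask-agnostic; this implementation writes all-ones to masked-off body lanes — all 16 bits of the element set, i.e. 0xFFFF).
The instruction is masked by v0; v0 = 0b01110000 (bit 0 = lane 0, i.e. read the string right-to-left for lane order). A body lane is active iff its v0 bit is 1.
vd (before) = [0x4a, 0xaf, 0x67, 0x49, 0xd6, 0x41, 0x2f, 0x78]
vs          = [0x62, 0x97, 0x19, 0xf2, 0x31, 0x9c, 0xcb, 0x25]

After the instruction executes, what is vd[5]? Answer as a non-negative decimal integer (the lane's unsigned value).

vd[5] = 65535

lanes per group: 128·1/16 = 8
vl = min(AVL, VLMAX) = min(1, 8) = 1
[0] mask-off/ones = 0xffff
[1] tail/ones = 0xffff
[2] tail/ones = 0xffff
[3] tail/ones = 0xffff
[4] tail/ones = 0xffff
[5] tail/ones = 0xffff
[6] tail/ones = 0xffff
[7] tail/ones = 0xffff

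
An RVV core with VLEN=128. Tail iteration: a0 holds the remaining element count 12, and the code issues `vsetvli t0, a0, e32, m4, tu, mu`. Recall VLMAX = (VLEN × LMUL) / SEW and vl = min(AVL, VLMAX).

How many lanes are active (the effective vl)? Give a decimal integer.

vl = 12

VLMAX = (128 × 4) / 32 = 16 lanes
AVL=12 ≤ VLMAX=16, so vl = 12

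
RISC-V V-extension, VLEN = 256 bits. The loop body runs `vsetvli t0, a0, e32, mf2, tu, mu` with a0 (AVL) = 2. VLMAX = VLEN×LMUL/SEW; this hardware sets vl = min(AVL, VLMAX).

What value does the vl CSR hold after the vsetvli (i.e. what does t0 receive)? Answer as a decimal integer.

lanes per group: 256·1/2/32 = 4
vl ← min(2, 4) = 2

vl = 2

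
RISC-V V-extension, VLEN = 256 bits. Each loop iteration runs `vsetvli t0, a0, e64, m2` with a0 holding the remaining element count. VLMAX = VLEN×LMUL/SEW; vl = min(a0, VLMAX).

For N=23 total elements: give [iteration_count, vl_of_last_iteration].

VLMAX = (256 × 2) / 64 = 8 lanes
N=23: ⌈23/8⌉ = 3 iters; last vl = 23 − 2×8 = 7

[iterations, last_vl] = [3, 7]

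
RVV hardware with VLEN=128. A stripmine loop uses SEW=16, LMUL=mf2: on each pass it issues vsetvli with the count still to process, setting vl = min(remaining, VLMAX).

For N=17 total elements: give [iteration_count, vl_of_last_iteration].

lanes per group: 128·1/2/16 = 4
iterations = ceil(17/4) = 5; final-pass vl = 1

[iterations, last_vl] = [5, 1]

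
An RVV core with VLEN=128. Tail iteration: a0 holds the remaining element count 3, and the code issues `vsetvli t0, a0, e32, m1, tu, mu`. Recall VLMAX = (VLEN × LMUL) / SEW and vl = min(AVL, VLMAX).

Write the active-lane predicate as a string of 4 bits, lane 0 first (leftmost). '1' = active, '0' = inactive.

lanes per group: 128·1/32 = 4
vl ← min(3, 4) = 3
bits (lane 0 leftmost): 1110

predicate = 1110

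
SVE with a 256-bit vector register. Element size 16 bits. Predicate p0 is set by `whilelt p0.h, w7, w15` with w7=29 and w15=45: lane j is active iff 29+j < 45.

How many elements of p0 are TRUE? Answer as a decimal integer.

256-bit reg / 16-bit elem → 16 lanes
p0[j] = (29+j < 45); true for j=0..15 → 16 lanes set

vl = 16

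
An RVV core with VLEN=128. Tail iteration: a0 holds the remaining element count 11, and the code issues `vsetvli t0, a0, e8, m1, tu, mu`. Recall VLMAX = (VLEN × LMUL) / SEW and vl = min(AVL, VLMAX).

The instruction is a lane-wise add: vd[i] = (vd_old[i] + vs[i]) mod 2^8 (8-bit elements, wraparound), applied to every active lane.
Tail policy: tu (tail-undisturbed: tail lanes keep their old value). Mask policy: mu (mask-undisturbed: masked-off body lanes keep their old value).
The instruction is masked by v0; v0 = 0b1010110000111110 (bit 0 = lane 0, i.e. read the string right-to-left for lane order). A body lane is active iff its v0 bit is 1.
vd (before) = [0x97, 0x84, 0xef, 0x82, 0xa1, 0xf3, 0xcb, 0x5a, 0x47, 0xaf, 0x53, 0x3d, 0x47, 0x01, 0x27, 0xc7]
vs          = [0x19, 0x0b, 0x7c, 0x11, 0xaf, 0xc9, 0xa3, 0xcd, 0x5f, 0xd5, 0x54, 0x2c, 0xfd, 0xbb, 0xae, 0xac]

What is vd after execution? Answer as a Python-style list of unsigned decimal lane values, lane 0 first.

VLMAX = VLEN×LMUL/SEW = 128×1/8 = 16
vl = min(AVL, VLMAX) = min(11, 16) = 11
[0] mask-off/keep = 0x97
[1] add(0x84,0x0b) = 0x8f
[2] add(0xef,0x7c) = 0x6b
[3] add(0x82,0x11) = 0x93
[4] add(0xa1,0xaf) = 0x50
[5] add(0xf3,0xc9) = 0xbc
[6] mask-off/keep = 0xcb
[7] mask-off/keep = 0x5a
[8] mask-off/keep = 0x47
[9] mask-off/keep = 0xaf
[10] add(0x53,0x54) = 0xa7
[11] tail/keep = 0x3d
[12] tail/keep = 0x47
[13] tail/keep = 0x01
[14] tail/keep = 0x27
[15] tail/keep = 0xc7

vd = [151, 143, 107, 147, 80, 188, 203, 90, 71, 175, 167, 61, 71, 1, 39, 199]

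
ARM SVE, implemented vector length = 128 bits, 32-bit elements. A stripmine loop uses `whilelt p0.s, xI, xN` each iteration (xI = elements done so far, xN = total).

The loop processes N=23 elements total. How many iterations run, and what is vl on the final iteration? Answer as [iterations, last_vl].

register lanes = 128/32 = 4
N=23: ⌈23/4⌉ = 6 iters; last vl = 23 − 5×4 = 3

[iterations, last_vl] = [6, 3]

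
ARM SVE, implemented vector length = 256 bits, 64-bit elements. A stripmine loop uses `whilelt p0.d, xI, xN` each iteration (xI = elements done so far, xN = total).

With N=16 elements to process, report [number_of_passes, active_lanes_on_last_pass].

register lanes = 256/64 = 4
N=16: ⌈16/4⌉ = 4 iters; last vl = 16 − 3×4 = 4

[iterations, last_vl] = [4, 4]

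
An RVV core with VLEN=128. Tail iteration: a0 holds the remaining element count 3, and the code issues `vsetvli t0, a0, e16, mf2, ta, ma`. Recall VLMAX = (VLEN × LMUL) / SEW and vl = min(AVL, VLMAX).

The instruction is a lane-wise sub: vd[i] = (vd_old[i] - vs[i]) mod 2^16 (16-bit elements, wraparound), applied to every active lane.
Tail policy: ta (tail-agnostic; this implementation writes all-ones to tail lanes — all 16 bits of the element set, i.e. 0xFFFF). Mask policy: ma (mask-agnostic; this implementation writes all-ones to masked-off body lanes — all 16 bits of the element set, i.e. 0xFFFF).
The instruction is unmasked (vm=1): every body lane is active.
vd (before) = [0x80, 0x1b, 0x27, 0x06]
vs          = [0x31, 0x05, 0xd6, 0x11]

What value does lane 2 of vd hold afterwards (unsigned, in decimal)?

vd[2] = 65361

VLMAX = VLEN×LMUL/SEW = 128×1/2/16 = 4
vl ← min(3, 4) = 3
lane  0: sub(0x80,0x31) ⇒ 0x4f
lane  1: sub(0x1b,0x05) ⇒ 0x16
lane  2: sub(0x27,0xd6) ⇒ 0xff51
lane  3: tail/ones ⇒ 0xffff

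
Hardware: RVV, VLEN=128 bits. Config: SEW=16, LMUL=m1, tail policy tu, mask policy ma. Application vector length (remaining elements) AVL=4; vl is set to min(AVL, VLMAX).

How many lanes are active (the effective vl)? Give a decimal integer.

VLMAX = (128 × 1) / 16 = 8 lanes
AVL=4 ≤ VLMAX=8, so vl = 4

vl = 4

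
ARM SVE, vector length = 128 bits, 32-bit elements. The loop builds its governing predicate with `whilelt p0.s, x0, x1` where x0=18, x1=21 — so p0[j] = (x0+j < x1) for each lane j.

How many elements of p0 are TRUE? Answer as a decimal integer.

vl = 3

lane count: 128 div 32 = 4
p0[j] = (18+j < 21); true for j=0..2 → 3 lanes set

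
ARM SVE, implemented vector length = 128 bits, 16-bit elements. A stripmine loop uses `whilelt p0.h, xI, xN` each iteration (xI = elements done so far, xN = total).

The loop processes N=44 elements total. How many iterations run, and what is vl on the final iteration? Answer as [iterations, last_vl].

[iterations, last_vl] = [6, 4]

128-bit reg / 16-bit elem → 8 lanes
N=44: ⌈44/8⌉ = 6 iters; last vl = 44 − 5×8 = 4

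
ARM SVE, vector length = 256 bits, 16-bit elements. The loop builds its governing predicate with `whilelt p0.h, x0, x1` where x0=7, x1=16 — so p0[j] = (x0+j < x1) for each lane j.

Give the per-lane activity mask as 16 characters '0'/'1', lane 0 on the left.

predicate = 1111111110000000

register lanes = 256/16 = 16
p0[j] = (7+j < 16); true for j=0..8 → 9 lanes set
bits (lane 0 leftmost): 1111111110000000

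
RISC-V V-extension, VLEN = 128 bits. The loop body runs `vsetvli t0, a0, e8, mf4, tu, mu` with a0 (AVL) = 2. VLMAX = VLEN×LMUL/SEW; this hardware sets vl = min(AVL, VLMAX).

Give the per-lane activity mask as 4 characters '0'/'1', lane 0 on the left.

VLMAX = VLEN×LMUL/SEW = 128×1/4/8 = 4
AVL=2 ≤ VLMAX=4, so vl = 2
bits (lane 0 leftmost): 1100

predicate = 1100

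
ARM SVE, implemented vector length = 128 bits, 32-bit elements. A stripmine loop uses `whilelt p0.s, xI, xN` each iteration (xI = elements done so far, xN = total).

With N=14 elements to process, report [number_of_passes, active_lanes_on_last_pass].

[iterations, last_vl] = [4, 2]

128-bit reg / 32-bit elem → 4 lanes
14 elements at 4/iter → 4 passes, remainder 2 on the last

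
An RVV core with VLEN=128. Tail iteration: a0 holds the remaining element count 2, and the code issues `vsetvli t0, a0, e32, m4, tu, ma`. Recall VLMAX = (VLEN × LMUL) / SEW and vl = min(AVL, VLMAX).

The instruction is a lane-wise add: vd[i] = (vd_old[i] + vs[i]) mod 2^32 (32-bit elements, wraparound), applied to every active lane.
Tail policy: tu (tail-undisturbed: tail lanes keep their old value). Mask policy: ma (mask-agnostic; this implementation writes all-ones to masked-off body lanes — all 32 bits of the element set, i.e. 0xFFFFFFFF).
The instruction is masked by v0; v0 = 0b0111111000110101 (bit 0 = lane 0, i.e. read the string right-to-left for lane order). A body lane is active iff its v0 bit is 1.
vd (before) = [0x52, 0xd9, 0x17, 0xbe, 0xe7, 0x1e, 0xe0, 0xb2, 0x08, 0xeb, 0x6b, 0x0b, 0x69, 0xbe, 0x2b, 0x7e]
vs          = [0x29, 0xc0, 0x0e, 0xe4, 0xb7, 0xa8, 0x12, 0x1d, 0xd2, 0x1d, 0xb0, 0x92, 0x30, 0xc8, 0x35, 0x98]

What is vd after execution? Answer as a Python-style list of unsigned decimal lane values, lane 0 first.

vd = [123, 4294967295, 23, 190, 231, 30, 224, 178, 8, 235, 107, 11, 105, 190, 43, 126]

VLMAX = (128 × 4) / 32 = 16 lanes
vl = min(AVL, VLMAX) = min(2, 16) = 2
  i=0: add(0x52,0x29) → 123
  i=1: mask-off/ones → 4294967295
  i=2: tail/keep → 23
  i=3: tail/keep → 190
  i=4: tail/keep → 231
  i=5: tail/keep → 30
  i=6: tail/keep → 224
  i=7: tail/keep → 178
  i=8: tail/keep → 8
  i=9: tail/keep → 235
  i=10: tail/keep → 107
  i=11: tail/keep → 11
  i=12: tail/keep → 105
  i=13: tail/keep → 190
  i=14: tail/keep → 43
  i=15: tail/keep → 126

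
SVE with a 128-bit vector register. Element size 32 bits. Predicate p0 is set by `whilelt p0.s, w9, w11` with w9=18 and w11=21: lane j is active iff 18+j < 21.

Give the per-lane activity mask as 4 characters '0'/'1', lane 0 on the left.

lane count: 128 div 32 = 4
whilelt: lane j active iff 18+j < 21 → j < 3 → 3 active
bits (lane 0 leftmost): 1110

predicate = 1110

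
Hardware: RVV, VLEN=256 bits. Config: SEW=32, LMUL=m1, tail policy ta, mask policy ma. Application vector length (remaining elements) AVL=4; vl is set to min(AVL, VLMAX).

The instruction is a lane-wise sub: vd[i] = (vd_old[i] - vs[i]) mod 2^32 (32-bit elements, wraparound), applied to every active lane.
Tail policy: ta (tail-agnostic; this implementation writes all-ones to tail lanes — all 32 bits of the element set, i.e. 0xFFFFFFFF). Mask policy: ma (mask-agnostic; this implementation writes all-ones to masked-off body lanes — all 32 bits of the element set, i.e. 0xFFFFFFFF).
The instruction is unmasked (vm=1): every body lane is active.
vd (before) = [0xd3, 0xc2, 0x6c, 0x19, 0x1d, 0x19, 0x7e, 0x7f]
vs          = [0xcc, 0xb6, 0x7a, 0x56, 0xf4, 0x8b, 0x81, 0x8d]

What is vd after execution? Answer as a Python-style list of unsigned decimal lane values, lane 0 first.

lanes per group: 256·1/32 = 8
AVL=4 ≤ VLMAX=8, so vl = 4
vd[0] sub(0xd3,0xcc) -> 0x07
vd[1] sub(0xc2,0xb6) -> 0x0c
vd[2] sub(0x6c,0x7a) -> 0xfffffff2
vd[3] sub(0x19,0x56) -> 0xffffffc3
vd[4] tail/ones -> 0xffffffff
vd[5] tail/ones -> 0xffffffff
vd[6] tail/ones -> 0xffffffff
vd[7] tail/ones -> 0xffffffff

vd = [7, 12, 4294967282, 4294967235, 4294967295, 4294967295, 4294967295, 4294967295]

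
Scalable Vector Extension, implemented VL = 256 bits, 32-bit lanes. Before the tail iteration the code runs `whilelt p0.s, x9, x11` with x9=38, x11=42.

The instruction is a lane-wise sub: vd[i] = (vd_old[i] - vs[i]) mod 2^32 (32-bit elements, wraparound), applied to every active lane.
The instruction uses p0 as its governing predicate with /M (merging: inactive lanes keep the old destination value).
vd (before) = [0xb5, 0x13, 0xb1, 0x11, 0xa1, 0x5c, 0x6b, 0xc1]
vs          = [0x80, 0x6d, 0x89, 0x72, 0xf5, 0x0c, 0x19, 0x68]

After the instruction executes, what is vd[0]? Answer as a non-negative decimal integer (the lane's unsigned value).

register lanes = 256/32 = 8
whilelt: lane j active iff 38+j < 42 → j < 4 → 4 active
  i=0: sub(0xb5,0x80) → 53
  i=1: sub(0x13,0x6d) → 4294967206
  i=2: sub(0xb1,0x89) → 40
  i=3: sub(0x11,0x72) → 4294967199
  i=4: tail/keep → 161
  i=5: tail/keep → 92
  i=6: tail/keep → 107
  i=7: tail/keep → 193

vd[0] = 53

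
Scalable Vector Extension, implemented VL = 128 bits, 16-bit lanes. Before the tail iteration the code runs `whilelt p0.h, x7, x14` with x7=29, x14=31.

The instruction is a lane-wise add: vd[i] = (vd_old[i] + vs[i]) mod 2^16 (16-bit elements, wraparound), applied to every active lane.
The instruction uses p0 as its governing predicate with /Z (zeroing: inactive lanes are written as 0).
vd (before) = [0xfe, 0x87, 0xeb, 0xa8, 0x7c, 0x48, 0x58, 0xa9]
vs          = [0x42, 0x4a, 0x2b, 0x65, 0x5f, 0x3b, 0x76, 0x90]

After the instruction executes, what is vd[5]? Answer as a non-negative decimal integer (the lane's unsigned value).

lane count: 128 div 16 = 8
p0[j] = (29+j < 31); true for j=0..1 → 2 lanes set
  i=0: add(0xfe,0x42) → 320
  i=1: add(0x87,0x4a) → 209
  i=2: tail/zero → 0
  i=3: tail/zero → 0
  i=4: tail/zero → 0
  i=5: tail/zero → 0
  i=6: tail/zero → 0
  i=7: tail/zero → 0

vd[5] = 0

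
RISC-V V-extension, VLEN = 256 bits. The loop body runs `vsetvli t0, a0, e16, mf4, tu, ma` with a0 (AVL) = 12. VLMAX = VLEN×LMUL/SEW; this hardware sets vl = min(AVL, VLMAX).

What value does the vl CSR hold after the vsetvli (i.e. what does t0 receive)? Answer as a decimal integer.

vl = 4

VLMAX = (256 × 1/4) / 16 = 4 lanes
AVL=12 > VLMAX=4, so vl = 4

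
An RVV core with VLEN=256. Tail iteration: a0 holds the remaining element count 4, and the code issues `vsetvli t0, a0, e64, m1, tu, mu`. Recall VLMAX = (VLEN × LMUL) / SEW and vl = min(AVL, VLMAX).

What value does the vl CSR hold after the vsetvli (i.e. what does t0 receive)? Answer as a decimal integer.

VLMAX = VLEN×LMUL/SEW = 256×1/64 = 4
AVL=4 ≤ VLMAX=4, so vl = 4

vl = 4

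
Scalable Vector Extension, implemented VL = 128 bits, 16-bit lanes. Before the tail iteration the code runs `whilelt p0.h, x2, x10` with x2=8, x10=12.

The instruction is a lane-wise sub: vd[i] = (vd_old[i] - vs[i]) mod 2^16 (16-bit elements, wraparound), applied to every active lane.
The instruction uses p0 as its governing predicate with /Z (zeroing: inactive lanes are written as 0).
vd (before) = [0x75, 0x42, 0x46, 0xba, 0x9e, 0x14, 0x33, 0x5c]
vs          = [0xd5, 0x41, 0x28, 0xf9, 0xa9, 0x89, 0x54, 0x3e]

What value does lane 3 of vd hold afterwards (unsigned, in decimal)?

register lanes = 128/16 = 8
active while 8+j < 12, i.e. j ∈ [0,4) capped at 8 ⇒ 4
  i=0: sub(0x75,0xd5) → 65440
  i=1: sub(0x42,0x41) → 1
  i=2: sub(0x46,0x28) → 30
  i=3: sub(0xba,0xf9) → 65473
  i=4: tail/zero → 0
  i=5: tail/zero → 0
  i=6: tail/zero → 0
  i=7: tail/zero → 0

vd[3] = 65473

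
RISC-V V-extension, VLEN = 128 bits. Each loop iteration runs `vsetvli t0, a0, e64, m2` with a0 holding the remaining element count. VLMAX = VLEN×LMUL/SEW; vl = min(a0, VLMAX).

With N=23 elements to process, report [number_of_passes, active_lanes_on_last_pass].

[iterations, last_vl] = [6, 3]

VLMAX = (128 × 2) / 64 = 4 lanes
iterations = ceil(23/4) = 6; final-pass vl = 3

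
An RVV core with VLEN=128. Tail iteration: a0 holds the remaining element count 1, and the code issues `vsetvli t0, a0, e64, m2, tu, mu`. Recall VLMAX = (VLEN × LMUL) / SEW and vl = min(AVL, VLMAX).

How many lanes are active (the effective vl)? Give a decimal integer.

vl = 1

lanes per group: 128·2/64 = 4
AVL=1 ≤ VLMAX=4, so vl = 1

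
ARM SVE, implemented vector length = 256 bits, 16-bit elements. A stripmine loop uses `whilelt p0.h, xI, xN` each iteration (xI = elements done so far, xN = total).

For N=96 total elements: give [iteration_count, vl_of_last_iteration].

[iterations, last_vl] = [6, 16]

256-bit reg / 16-bit elem → 16 lanes
N=96: ⌈96/16⌉ = 6 iters; last vl = 96 − 5×16 = 16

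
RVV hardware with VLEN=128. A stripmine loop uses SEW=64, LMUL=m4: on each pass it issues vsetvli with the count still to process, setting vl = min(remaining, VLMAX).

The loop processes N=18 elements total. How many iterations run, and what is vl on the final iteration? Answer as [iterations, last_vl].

[iterations, last_vl] = [3, 2]

VLMAX = VLEN×LMUL/SEW = 128×4/64 = 8
iterations = ceil(18/8) = 3; final-pass vl = 2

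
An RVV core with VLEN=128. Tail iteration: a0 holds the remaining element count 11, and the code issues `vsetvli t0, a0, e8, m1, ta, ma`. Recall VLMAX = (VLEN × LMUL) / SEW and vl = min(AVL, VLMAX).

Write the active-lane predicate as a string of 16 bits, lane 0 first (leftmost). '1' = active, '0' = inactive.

predicate = 1111111111100000

VLMAX = VLEN×LMUL/SEW = 128×1/8 = 16
vl ← min(11, 16) = 11
bits (lane 0 leftmost): 1111111111100000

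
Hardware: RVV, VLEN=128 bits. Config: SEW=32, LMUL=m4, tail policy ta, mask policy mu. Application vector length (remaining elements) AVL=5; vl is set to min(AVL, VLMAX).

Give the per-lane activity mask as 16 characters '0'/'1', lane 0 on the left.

VLMAX = VLEN×LMUL/SEW = 128×4/32 = 16
AVL=5 ≤ VLMAX=16, so vl = 5
bits (lane 0 leftmost): 1111100000000000

predicate = 1111100000000000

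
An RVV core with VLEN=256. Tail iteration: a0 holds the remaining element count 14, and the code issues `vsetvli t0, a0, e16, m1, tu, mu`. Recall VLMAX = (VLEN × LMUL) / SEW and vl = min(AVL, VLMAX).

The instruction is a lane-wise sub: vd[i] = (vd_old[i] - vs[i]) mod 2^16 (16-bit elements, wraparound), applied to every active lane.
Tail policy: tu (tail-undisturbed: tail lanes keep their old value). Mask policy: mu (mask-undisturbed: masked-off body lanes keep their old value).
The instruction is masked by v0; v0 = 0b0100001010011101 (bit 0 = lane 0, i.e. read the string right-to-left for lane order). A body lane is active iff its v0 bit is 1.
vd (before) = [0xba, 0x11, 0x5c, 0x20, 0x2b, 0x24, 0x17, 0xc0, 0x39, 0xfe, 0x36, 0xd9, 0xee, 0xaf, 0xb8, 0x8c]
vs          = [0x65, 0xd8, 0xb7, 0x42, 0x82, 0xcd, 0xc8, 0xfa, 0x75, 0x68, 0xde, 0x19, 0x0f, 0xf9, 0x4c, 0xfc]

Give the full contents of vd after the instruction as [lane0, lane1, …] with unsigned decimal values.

vd = [85, 17, 65445, 65502, 65449, 36, 23, 65478, 57, 150, 54, 217, 238, 175, 184, 140]

VLMAX = VLEN×LMUL/SEW = 256×1/16 = 16
vl = min(AVL, VLMAX) = min(14, 16) = 14
vd[0] sub(0xba,0x65) -> 0x55
vd[1] mask-off/keep -> 0x11
vd[2] sub(0x5c,0xb7) -> 0xffa5
vd[3] sub(0x20,0x42) -> 0xffde
vd[4] sub(0x2b,0x82) -> 0xffa9
vd[5] mask-off/keep -> 0x24
vd[6] mask-off/keep -> 0x17
vd[7] sub(0xc0,0xfa) -> 0xffc6
vd[8] mask-off/keep -> 0x39
vd[9] sub(0xfe,0x68) -> 0x96
vd[10] mask-off/keep -> 0x36
vd[11] mask-off/keep -> 0xd9
vd[12] mask-off/keep -> 0xee
vd[13] mask-off/keep -> 0xaf
vd[14] tail/keep -> 0xb8
vd[15] tail/keep -> 0x8c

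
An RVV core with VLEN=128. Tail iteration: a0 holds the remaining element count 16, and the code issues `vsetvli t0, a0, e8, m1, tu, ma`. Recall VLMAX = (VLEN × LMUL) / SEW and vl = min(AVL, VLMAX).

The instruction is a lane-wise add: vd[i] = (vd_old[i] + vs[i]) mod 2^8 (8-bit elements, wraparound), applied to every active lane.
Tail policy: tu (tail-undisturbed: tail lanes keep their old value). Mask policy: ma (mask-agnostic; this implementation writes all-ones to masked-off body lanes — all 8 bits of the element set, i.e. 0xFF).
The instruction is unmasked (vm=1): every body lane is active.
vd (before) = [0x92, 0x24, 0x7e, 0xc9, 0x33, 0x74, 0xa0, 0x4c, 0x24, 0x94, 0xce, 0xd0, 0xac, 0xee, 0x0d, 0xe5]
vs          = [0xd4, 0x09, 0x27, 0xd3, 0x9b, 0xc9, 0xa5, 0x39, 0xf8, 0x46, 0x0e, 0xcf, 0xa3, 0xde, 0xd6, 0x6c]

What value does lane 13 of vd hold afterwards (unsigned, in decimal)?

VLMAX = VLEN×LMUL/SEW = 128×1/8 = 16
vl = min(AVL, VLMAX) = min(16, 16) = 16
[0] add(0x92,0xd4) = 0x66
[1] add(0x24,0x09) = 0x2d
[2] add(0x7e,0x27) = 0xa5
[3] add(0xc9,0xd3) = 0x9c
[4] add(0x33,0x9b) = 0xce
[5] add(0x74,0xc9) = 0x3d
[6] add(0xa0,0xa5) = 0x45
[7] add(0x4c,0x39) = 0x85
[8] add(0x24,0xf8) = 0x1c
[9] add(0x94,0x46) = 0xda
[10] add(0xce,0x0e) = 0xdc
[11] add(0xd0,0xcf) = 0x9f
[12] add(0xac,0xa3) = 0x4f
[13] add(0xee,0xde) = 0xcc
[14] add(0x0d,0xd6) = 0xe3
[15] add(0xe5,0x6c) = 0x51

vd[13] = 204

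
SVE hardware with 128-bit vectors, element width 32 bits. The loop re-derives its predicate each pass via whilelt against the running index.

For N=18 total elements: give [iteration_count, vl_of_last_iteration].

128-bit reg / 32-bit elem → 4 lanes
iterations = ceil(18/4) = 5; final-pass vl = 2

[iterations, last_vl] = [5, 2]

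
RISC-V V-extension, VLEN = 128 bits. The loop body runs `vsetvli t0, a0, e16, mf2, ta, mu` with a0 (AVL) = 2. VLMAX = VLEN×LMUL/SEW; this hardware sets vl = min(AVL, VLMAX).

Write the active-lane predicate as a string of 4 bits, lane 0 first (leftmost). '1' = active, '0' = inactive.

VLMAX = VLEN×LMUL/SEW = 128×1/2/16 = 4
vl = min(AVL, VLMAX) = min(2, 4) = 2
bits (lane 0 leftmost): 1100

predicate = 1100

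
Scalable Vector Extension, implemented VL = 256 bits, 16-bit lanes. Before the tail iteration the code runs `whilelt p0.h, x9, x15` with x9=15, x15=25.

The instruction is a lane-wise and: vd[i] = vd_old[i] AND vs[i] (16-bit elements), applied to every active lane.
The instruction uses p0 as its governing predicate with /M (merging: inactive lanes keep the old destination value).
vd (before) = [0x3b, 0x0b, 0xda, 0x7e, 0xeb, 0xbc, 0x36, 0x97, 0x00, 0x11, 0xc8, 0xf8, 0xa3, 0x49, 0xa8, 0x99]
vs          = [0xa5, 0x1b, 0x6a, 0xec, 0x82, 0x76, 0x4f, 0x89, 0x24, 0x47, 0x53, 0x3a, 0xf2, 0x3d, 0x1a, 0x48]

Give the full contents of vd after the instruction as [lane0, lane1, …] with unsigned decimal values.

vd = [33, 11, 74, 108, 130, 52, 6, 129, 0, 1, 200, 248, 163, 73, 168, 153]

256-bit reg / 16-bit elem → 16 lanes
active while 15+j < 25, i.e. j ∈ [0,10) capped at 16 ⇒ 10
[0] and(0x3b,0xa5) = 0x21
[1] and(0x0b,0x1b) = 0x0b
[2] and(0xda,0x6a) = 0x4a
[3] and(0x7e,0xec) = 0x6c
[4] and(0xeb,0x82) = 0x82
[5] and(0xbc,0x76) = 0x34
[6] and(0x36,0x4f) = 0x06
[7] and(0x97,0x89) = 0x81
[8] and(0x00,0x24) = 0x00
[9] and(0x11,0x47) = 0x01
[10] tail/keep = 0xc8
[11] tail/keep = 0xf8
[12] tail/keep = 0xa3
[13] tail/keep = 0x49
[14] tail/keep = 0xa8
[15] tail/keep = 0x99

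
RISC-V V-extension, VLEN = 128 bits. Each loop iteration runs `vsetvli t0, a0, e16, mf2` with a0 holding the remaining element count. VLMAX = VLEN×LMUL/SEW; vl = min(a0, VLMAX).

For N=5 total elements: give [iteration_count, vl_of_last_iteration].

[iterations, last_vl] = [2, 1]

VLMAX = (128 × 1/2) / 16 = 4 lanes
5 elements at 4/iter → 2 passes, remainder 1 on the last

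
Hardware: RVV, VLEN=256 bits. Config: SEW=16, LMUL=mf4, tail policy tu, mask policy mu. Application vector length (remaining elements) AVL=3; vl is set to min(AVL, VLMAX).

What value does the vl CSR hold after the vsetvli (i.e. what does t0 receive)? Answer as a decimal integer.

vl = 3

VLMAX = (256 × 1/4) / 16 = 4 lanes
AVL=3 ≤ VLMAX=4, so vl = 3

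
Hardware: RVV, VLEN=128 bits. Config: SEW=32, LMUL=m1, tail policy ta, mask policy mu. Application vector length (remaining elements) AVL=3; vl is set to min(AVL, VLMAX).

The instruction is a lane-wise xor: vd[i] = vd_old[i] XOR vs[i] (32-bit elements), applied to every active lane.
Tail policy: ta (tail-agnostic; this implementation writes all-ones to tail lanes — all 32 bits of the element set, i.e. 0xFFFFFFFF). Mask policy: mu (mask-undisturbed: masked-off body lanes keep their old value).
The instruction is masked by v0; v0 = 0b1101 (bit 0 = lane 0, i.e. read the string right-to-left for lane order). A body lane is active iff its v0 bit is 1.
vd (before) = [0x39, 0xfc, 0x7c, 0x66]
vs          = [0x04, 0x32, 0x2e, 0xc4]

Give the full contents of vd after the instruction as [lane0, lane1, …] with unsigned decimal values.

VLMAX = (128 × 1) / 32 = 4 lanes
vl ← min(3, 4) = 3
[0] xor(0x39,0x04) = 0x3d
[1] mask-off/keep = 0xfc
[2] xor(0x7c,0x2e) = 0x52
[3] tail/ones = 0xffffffff

vd = [61, 252, 82, 4294967295]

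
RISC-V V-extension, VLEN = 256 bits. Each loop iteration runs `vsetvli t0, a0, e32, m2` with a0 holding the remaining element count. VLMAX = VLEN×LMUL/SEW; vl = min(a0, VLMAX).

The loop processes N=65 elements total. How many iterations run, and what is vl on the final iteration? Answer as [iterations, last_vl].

[iterations, last_vl] = [5, 1]

VLMAX = (256 × 2) / 32 = 16 lanes
iterations = ceil(65/16) = 5; final-pass vl = 1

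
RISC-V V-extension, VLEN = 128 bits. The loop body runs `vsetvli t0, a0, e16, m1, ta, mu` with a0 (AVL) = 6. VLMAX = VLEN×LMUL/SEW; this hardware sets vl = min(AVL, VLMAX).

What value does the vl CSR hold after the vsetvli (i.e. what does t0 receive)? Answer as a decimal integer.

VLMAX = VLEN×LMUL/SEW = 128×1/16 = 8
AVL=6 ≤ VLMAX=8, so vl = 6

vl = 6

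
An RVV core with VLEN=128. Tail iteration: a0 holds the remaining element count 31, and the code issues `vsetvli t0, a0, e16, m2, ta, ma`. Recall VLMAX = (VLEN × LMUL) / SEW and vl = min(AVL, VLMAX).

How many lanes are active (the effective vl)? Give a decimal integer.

vl = 16

VLMAX = VLEN×LMUL/SEW = 128×2/16 = 16
vl ← min(31, 16) = 16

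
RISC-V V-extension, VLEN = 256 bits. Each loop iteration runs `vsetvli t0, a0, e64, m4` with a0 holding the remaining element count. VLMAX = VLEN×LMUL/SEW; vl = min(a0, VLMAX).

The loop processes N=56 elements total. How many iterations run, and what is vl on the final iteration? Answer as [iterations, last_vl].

[iterations, last_vl] = [4, 8]

VLMAX = VLEN×LMUL/SEW = 256×4/64 = 16
iterations = ceil(56/16) = 4; final-pass vl = 8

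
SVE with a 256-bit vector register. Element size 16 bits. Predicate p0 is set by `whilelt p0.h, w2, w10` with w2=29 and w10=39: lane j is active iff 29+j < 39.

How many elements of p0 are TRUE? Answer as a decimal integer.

lane count: 256 div 16 = 16
p0[j] = (29+j < 39); true for j=0..9 → 10 lanes set

vl = 10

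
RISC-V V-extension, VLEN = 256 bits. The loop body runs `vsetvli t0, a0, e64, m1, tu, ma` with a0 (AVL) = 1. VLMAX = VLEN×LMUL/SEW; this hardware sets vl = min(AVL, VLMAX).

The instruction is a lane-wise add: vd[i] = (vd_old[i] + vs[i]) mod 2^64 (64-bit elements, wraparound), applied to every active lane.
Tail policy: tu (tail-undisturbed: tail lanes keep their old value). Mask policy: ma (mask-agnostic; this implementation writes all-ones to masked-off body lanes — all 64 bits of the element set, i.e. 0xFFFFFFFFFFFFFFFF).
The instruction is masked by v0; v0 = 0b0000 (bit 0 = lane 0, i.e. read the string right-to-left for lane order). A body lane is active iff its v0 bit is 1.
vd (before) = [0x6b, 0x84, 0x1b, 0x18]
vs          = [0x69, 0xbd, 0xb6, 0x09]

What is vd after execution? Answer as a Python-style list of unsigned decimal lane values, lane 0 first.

VLMAX = VLEN×LMUL/SEW = 256×1/64 = 4
vl = min(AVL, VLMAX) = min(1, 4) = 1
  i=0: mask-off/ones → 18446744073709551615
  i=1: tail/keep → 132
  i=2: tail/keep → 27
  i=3: tail/keep → 24

vd = [18446744073709551615, 132, 27, 24]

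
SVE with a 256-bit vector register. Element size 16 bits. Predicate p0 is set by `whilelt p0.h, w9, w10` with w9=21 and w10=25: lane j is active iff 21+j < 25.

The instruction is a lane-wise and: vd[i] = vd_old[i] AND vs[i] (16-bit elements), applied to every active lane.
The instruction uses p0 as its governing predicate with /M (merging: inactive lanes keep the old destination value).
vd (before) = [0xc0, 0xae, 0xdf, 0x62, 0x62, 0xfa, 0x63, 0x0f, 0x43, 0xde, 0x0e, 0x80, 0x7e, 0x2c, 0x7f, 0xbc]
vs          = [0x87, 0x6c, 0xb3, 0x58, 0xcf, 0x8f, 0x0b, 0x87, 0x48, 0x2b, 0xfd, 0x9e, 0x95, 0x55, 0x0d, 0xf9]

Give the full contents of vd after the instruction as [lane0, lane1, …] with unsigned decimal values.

register lanes = 256/16 = 16
whilelt: lane j active iff 21+j < 25 → j < 4 → 4 active
lane  0: and(0xc0,0x87) ⇒ 0x80
lane  1: and(0xae,0x6c) ⇒ 0x2c
lane  2: and(0xdf,0xb3) ⇒ 0x93
lane  3: and(0x62,0x58) ⇒ 0x40
lane  4: tail/keep ⇒ 0x62
lane  5: tail/keep ⇒ 0xfa
lane  6: tail/keep ⇒ 0x63
lane  7: tail/keep ⇒ 0x0f
lane  8: tail/keep ⇒ 0x43
lane  9: tail/keep ⇒ 0xde
lane 10: tail/keep ⇒ 0x0e
lane 11: tail/keep ⇒ 0x80
lane 12: tail/keep ⇒ 0x7e
lane 13: tail/keep ⇒ 0x2c
lane 14: tail/keep ⇒ 0x7f
lane 15: tail/keep ⇒ 0xbc

vd = [128, 44, 147, 64, 98, 250, 99, 15, 67, 222, 14, 128, 126, 44, 127, 188]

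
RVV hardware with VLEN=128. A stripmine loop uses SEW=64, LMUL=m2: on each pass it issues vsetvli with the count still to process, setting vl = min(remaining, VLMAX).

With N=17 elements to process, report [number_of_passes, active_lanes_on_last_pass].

VLMAX = VLEN×LMUL/SEW = 128×2/64 = 4
17 elements at 4/iter → 5 passes, remainder 1 on the last

[iterations, last_vl] = [5, 1]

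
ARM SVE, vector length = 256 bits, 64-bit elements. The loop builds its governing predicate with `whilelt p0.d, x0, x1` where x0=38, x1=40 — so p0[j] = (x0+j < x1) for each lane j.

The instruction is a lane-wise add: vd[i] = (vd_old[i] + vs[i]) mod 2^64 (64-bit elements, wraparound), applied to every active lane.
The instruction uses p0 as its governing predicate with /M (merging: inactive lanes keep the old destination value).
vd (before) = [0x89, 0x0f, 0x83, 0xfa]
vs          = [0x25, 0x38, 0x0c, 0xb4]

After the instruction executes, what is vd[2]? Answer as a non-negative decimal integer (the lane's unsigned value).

vd[2] = 131

register lanes = 256/64 = 4
p0[j] = (38+j < 40); true for j=0..1 → 2 lanes set
[0] add(0x89,0x25) = 0xae
[1] add(0x0f,0x38) = 0x47
[2] tail/keep = 0x83
[3] tail/keep = 0xfa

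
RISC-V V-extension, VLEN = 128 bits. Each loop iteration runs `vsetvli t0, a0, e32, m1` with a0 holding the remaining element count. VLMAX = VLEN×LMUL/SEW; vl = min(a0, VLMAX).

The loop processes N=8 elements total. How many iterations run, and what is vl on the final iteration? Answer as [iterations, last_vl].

VLMAX = (128 × 1) / 32 = 4 lanes
N=8: ⌈8/4⌉ = 2 iters; last vl = 8 − 1×4 = 4

[iterations, last_vl] = [2, 4]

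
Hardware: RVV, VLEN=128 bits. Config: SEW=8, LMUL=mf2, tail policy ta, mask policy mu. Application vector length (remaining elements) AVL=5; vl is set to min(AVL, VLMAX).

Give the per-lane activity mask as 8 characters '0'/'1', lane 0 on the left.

lanes per group: 128·1/2/8 = 8
AVL=5 ≤ VLMAX=8, so vl = 5
bits (lane 0 leftmost): 11111000

predicate = 11111000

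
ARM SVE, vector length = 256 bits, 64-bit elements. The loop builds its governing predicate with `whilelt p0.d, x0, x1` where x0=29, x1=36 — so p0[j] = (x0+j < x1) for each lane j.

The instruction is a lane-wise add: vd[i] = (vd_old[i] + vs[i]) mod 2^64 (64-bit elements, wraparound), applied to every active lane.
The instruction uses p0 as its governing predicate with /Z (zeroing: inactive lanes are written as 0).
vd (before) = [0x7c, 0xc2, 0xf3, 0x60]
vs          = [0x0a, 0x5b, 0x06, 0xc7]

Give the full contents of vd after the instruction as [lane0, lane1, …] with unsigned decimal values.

lane count: 256 div 64 = 4
whilelt: lane j active iff 29+j < 36 → j < 7 → 4 active
lane  0: add(0x7c,0x0a) ⇒ 0x86
lane  1: add(0xc2,0x5b) ⇒ 0x11d
lane  2: add(0xf3,0x06) ⇒ 0xf9
lane  3: add(0x60,0xc7) ⇒ 0x127

vd = [134, 285, 249, 295]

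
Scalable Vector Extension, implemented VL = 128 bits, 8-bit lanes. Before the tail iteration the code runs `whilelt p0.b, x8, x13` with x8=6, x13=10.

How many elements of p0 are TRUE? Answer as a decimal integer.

vl = 4

lane count: 128 div 8 = 16
active while 6+j < 10, i.e. j ∈ [0,4) capped at 16 ⇒ 4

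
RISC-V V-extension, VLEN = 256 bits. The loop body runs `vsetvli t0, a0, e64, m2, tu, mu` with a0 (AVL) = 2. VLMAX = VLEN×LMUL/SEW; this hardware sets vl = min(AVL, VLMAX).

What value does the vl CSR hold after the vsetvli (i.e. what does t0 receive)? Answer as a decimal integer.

vl = 2

VLMAX = VLEN×LMUL/SEW = 256×2/64 = 8
AVL=2 ≤ VLMAX=8, so vl = 2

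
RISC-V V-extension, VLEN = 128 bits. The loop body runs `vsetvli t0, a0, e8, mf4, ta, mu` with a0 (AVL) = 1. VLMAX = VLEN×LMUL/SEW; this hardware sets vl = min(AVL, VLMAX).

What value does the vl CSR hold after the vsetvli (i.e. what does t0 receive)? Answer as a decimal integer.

vl = 1

VLMAX = (128 × 1/4) / 8 = 4 lanes
AVL=1 ≤ VLMAX=4, so vl = 1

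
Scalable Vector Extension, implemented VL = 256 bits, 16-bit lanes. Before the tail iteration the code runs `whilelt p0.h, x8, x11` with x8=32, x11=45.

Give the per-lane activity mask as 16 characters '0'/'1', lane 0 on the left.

predicate = 1111111111111000

256-bit reg / 16-bit elem → 16 lanes
p0[j] = (32+j < 45); true for j=0..12 → 13 lanes set
bits (lane 0 leftmost): 1111111111111000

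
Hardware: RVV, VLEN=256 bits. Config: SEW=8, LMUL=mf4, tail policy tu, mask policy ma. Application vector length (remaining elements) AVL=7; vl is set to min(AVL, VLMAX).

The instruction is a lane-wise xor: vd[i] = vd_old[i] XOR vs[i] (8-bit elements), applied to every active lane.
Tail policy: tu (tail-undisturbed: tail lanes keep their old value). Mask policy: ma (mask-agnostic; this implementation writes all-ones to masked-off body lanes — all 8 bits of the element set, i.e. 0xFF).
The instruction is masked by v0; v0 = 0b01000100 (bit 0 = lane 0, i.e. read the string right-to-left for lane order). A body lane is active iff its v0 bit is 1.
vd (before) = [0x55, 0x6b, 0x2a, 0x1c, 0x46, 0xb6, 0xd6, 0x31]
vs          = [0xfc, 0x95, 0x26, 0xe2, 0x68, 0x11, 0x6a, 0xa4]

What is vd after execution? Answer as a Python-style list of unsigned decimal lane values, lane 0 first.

vd = [255, 255, 12, 255, 255, 255, 188, 49]

VLMAX = (256 × 1/4) / 8 = 8 lanes
AVL=7 ≤ VLMAX=8, so vl = 7
[0] mask-off/ones = 0xff
[1] mask-off/ones = 0xff
[2] xor(0x2a,0x26) = 0x0c
[3] mask-off/ones = 0xff
[4] mask-off/ones = 0xff
[5] mask-off/ones = 0xff
[6] xor(0xd6,0x6a) = 0xbc
[7] tail/keep = 0x31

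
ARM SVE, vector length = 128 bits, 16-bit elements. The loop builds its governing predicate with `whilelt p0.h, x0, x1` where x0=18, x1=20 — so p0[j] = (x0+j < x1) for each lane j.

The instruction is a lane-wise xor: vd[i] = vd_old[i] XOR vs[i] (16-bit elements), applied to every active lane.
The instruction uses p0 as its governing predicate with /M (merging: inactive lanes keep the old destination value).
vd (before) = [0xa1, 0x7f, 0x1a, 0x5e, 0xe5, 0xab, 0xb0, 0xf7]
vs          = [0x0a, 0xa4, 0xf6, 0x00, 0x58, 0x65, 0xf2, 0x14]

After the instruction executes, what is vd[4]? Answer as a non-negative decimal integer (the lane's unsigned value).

register lanes = 128/16 = 8
active while 18+j < 20, i.e. j ∈ [0,2) capped at 8 ⇒ 2
  i=0: xor(0xa1,0x0a) → 171
  i=1: xor(0x7f,0xa4) → 219
  i=2: tail/keep → 26
  i=3: tail/keep → 94
  i=4: tail/keep → 229
  i=5: tail/keep → 171
  i=6: tail/keep → 176
  i=7: tail/keep → 247

vd[4] = 229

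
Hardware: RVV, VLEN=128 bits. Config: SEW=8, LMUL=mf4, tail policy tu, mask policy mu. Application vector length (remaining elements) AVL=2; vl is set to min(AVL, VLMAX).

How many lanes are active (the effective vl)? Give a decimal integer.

vl = 2

VLMAX = VLEN×LMUL/SEW = 128×1/4/8 = 4
vl = min(AVL, VLMAX) = min(2, 4) = 2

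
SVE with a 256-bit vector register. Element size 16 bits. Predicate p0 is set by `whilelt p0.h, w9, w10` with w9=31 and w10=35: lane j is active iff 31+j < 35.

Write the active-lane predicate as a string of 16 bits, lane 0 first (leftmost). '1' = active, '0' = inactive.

predicate = 1111000000000000

256-bit reg / 16-bit elem → 16 lanes
p0[j] = (31+j < 35); true for j=0..3 → 4 lanes set
bits (lane 0 leftmost): 1111000000000000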